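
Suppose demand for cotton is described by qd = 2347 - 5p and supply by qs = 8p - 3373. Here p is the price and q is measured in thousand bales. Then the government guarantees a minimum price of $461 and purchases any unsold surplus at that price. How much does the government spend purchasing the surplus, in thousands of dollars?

Equilibrium: 2347 - 5p = 8p - 3373, so 5720 = 13p and p* = 440, q* = 147.
Because the floor (461) lies above the market-clearing price, it is binding.
At p = 461: qd = 2347 - 5·461 = 42 and qs = 8·461 - 3373 = 315.
Surplus = qs - qd = 273.
Government expenditure = surplus × support price = 273 × 461 = 125853.

125853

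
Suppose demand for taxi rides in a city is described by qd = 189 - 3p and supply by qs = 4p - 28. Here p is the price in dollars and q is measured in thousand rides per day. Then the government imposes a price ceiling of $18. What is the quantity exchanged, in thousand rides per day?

44

Without the control the market clears where 189 - 3p = 4p - 28, i.e. p* = 31 and q* = 96.
Because the ceiling (18) lies below the market-clearing price, it is binding.
At p = 18: qd = 189 - 3·18 = 135 and qs = 4·18 - 28 = 44.
The quantity actually transacted is the short side, supply: 44.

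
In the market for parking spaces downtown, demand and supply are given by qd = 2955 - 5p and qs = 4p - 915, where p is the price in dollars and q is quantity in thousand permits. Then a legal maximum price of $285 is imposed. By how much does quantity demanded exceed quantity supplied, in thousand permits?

1305

Setting quantity demanded equal to quantity supplied, 2955 - 5p = 4p - 915, gives p* = 430 and q* = 805.
Because the ceiling (285) lies below the market-clearing price, it is binding.
At p = 285: qd = 2955 - 5·285 = 1530 and qs = 4·285 - 915 = 225.
Shortage = qd - qs = 1530 - 225 = 1305.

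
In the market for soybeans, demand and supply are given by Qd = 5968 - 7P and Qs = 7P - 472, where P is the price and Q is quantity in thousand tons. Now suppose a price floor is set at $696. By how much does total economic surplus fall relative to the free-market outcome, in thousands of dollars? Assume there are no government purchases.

Equilibrium: 5968 - 7P = 7P - 472, so 6440 = 14P and P* = 460, Q* = 2748.
Because the floor (696) lies above the market-clearing price, it is binding.
At P = 696: Qd = 5968 - 7·696 = 1096 and Qs = 7·696 - 472 = 4400.
Quantity traded falls to 1096. At Q = 1096 the demand price is (5968 - 1096)/7 = 696 and the supply price is (472 + 1096)/7 = 224.
Deadweight loss = ½ · (696 - 224) · (2748 - 1096) = ½ · 472 · 1652 = 389872.

389872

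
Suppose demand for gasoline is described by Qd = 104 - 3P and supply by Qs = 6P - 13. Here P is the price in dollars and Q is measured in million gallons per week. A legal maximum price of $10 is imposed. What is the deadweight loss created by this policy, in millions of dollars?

81

Equilibrium: 104 - 3P = 6P - 13, so 117 = 9P and P* = 13, Q* = 65.
Because the ceiling (10) lies below the market-clearing price, it is binding.
At P = 10: Qd = 104 - 3·10 = 74 and Qs = 6·10 - 13 = 47.
Quantity traded falls to 47. At Q = 47 the demand price is (104 - 47)/3 = 19 and the supply price is (13 + 47)/6 = 10.
Deadweight loss = ½ · (19 - 10) · (65 - 47) = ½ · 9 · 18 = 81.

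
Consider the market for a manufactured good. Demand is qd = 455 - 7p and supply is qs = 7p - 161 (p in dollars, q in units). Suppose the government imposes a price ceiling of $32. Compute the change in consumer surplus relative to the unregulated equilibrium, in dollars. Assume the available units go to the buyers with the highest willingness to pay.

Without the control the market clears where 455 - 7p = 7p - 161, i.e. p* = 44 and q* = 147.
Since 32 < 44, the ceiling is binding.
At p = 32: qd = 455 - 7·32 = 231 and qs = 7·32 - 161 = 63.
Consumer surplus without the control is ½ · (65 - 44) · 147 = 1543.5.
With the ceiling, 63 units are sold at 32 (assume they go to the highest-value buyers). The demand price at q = 63 is 56, so CS = ½ · [(65 - 32) + (56 - 32)] · 63 = 1795.5.
Change in consumer surplus = 1795.5 - 1543.5 = 252.

252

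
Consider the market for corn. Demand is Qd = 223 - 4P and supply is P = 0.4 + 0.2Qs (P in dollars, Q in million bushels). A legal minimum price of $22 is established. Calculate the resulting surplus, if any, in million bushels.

Rearranging supply gives Qs = 5P - 2. Without the control the market clears where 223 - 4P = 5P - 2, i.e. P* = 25 and Q* = 123.
The floor of 22 is below the equilibrium price 25, so it is not binding; the market clears at P* = 25, Q* = 123.
Since the control does not bind, there is no surplus.

0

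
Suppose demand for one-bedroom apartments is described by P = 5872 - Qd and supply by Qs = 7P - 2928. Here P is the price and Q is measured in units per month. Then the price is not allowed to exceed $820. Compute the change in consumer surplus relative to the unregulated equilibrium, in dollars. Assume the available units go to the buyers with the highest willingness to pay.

Rearranging demand gives Qd = 5872 - P. Without the control the market clears where 5872 - P = 7P - 2928, i.e. P* = 1100 and Q* = 4772.
Since 820 < 1100, the ceiling is binding.
At P = 820: Qd = 5872 - 820 = 5052 and Qs = 7·820 - 2928 = 2812.
Consumer surplus without the control is ½ · (5872 - 1100) · 4772 = 11385992.
With the ceiling, 2812 units are sold at 820 (assume they go to the highest-value buyers). The demand price at Q = 2812 is 3060, so CS = ½ · [(5872 - 820) + (3060 - 820)] · 2812 = 10252552.
Change in consumer surplus = 10252552 - 11385992 = -1133440.

-1133440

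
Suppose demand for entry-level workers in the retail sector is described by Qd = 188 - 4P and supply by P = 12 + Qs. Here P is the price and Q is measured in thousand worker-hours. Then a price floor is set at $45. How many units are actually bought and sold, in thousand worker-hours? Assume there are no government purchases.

8

Rearranging supply gives Qs = P - 12. Equilibrium: 188 - 4P = P - 12, so 200 = 5P and P* = 40, Q* = 28.
The floor of 45 is above the equilibrium price 40, so it binds.
At P = 45: Qd = 188 - 4·45 = 8 and Qs = 45 - 12 = 33.
The quantity actually transacted is the short side, demand: 8.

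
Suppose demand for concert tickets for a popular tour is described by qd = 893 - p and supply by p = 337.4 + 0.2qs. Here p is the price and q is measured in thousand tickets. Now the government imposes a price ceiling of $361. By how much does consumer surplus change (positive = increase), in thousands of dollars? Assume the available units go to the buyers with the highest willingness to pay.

Rearranging supply gives qs = 5p - 1687. In a free market, 893 - p = 5p - 1687 gives the equilibrium p* = 430, q* = 463.
Because the ceiling (361) lies below the market-clearing price, it is binding.
At p = 361: qd = 893 - 361 = 532 and qs = 5·361 - 1687 = 118.
Consumer surplus without the control is ½ · (893 - 430) · 463 = 107184.5.
With the ceiling, 118 units are sold at 361 (assume they go to the highest-value buyers). The demand price at q = 118 is 775, so CS = ½ · [(893 - 361) + (775 - 361)] · 118 = 55814.
Change in consumer surplus = 55814 - 107184.5 = -51370.5.

-51370.5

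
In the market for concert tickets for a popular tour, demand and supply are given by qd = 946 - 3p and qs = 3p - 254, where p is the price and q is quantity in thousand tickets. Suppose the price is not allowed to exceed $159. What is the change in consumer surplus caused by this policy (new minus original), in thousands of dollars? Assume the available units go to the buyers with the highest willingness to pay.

6621.5

Equilibrium: 946 - 3p = 3p - 254, so 1200 = 6p and p* = 200, q* = 346.
The ceiling of 159 is below the equilibrium price 200, so it binds.
At p = 159: qd = 946 - 3·159 = 469 and qs = 3·159 - 254 = 223.
Consumer surplus without the control is ½ · (946/3 - 200) · 346 = 59858/3.
With the ceiling, 223 units are sold at 159 (assume they go to the highest-value buyers). The demand price at q = 223 is 241, so CS = ½ · [(946/3 - 159) + (241 - 159)] · 223 = 159445/6.
Change in consumer surplus = 159445/6 - 59858/3 = 6621.5.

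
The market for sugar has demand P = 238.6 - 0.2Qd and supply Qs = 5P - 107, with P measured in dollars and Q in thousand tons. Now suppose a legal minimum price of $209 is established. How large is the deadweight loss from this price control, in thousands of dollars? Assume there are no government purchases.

Rearranging demand gives Qd = 1193 - 5P. In a free market, 1193 - 5P = 5P - 107 gives the equilibrium P* = 130, Q* = 543.
Since 209 > 130, the floor is binding.
At P = 209: Qd = 1193 - 5·209 = 148 and Qs = 5·209 - 107 = 938.
Quantity traded falls to 148. At Q = 148 the demand price is (1193 - 148)/5 = 209 and the supply price is (107 + 148)/5 = 51.
Deadweight loss = ½ · (209 - 51) · (543 - 148) = ½ · 158 · 395 = 31205.

31205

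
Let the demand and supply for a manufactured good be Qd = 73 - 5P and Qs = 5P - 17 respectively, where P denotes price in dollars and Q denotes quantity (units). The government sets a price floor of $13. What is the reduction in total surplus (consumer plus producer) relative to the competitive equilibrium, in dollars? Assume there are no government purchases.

Without the control the market clears where 73 - 5P = 5P - 17, i.e. P* = 9 and Q* = 28.
Since 13 > 9, the floor is binding.
At P = 13: Qd = 73 - 5·13 = 8 and Qs = 5·13 - 17 = 48.
Quantity traded falls to 8. At Q = 8 the demand price is (73 - 8)/5 = 13 and the supply price is (17 + 8)/5 = 5.
Deadweight loss = ½ · (13 - 5) · (28 - 8) = ½ · 8 · 20 = 80.

80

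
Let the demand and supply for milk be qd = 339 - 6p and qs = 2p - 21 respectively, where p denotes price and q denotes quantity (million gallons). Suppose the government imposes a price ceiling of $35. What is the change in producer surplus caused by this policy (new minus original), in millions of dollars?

-590

In a free market, 339 - 6p = 2p - 21 gives the equilibrium p* = 45, q* = 69.
Because the ceiling (35) lies below the market-clearing price, it is binding.
At p = 35: qd = 339 - 6·35 = 129 and qs = 2·35 - 21 = 49.
Producer surplus without the control is ½ · (45 - 10.5) · 69 = 1190.25.
With the ceiling, producers sell 49 units at 35, so PS = ½ · (35 - 10.5) · 49 = 600.25.
Change in producer surplus = 600.25 - 1190.25 = -590.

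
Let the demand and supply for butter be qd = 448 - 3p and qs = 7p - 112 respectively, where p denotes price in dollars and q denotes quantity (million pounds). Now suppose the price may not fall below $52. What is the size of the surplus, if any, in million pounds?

Equilibrium: 448 - 3p = 7p - 112, so 560 = 10p and p* = 56, q* = 280.
Since 52 is below p* = 56, the floor does not bind and the free-market outcome prevails.
Since the control does not bind, there is no surplus.

0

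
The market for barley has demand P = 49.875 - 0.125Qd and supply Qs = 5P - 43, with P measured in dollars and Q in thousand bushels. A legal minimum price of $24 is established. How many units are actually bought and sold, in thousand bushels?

Rearranging demand gives Qd = 399 - 8P. Without the control the market clears where 399 - 8P = 5P - 43, i.e. P* = 34 and Q* = 127.
The floor of 24 is below the equilibrium price 34, so it is not binding; the market clears at P* = 34, Q* = 127.

127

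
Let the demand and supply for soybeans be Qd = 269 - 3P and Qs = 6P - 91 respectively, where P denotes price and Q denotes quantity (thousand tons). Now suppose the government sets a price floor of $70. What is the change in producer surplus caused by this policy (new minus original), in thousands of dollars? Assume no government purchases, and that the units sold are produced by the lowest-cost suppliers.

Without the control the market clears where 269 - 3P = 6P - 91, i.e. P* = 40 and Q* = 149.
The floor of 70 is above the equilibrium price 40, so it binds.
At P = 70: Qd = 269 - 3·70 = 59 and Qs = 6·70 - 91 = 329.
Producer surplus without the control is ½ · (40 - 91/6) · 149 = 22201/12.
With the floor, 59 units are sold at 70. The supply price at Q = 59 is 25, so PS = ½ · [(70 - 91/6) + (70 - 25)] · 59 = 35341/12.
Change in producer surplus = 35341/12 - 22201/12 = 1095.

1095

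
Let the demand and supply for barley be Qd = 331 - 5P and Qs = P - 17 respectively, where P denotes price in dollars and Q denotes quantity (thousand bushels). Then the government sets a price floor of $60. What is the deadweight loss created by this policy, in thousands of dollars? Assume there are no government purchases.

60

Without the control the market clears where 331 - 5P = P - 17, i.e. P* = 58 and Q* = 41.
Since 60 > 58, the floor is binding.
At P = 60: Qd = 331 - 5·60 = 31 and Qs = 60 - 17 = 43.
Quantity traded falls to 31. At Q = 31 the demand price is (331 - 31)/5 = 60 and the supply price is 17 + 31 = 48.
Deadweight loss = ½ · (60 - 48) · (41 - 31) = ½ · 12 · 10 = 60.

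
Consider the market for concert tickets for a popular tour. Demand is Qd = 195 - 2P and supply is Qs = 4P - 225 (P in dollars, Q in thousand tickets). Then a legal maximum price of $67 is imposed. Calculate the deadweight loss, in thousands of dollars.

54

In a free market, 195 - 2P = 4P - 225 gives the equilibrium P* = 70, Q* = 55.
The ceiling of 67 is below the equilibrium price 70, so it binds.
At P = 67: Qd = 195 - 2·67 = 61 and Qs = 4·67 - 225 = 43.
Quantity traded falls to 43. At Q = 43 the demand price is (195 - 43)/2 = 76 and the supply price is (225 + 43)/4 = 67.
Deadweight loss = ½ · (76 - 67) · (55 - 43) = ½ · 9 · 12 = 54.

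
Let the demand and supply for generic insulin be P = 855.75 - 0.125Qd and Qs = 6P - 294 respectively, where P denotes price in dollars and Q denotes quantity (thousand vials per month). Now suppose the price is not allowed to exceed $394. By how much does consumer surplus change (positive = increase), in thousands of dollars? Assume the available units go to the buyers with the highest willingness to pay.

209844

Rearranging demand gives Qd = 6846 - 8P. Equilibrium: 6846 - 8P = 6P - 294, so 7140 = 14P and P* = 510, Q* = 2766.
Because the ceiling (394) lies below the market-clearing price, it is binding.
At P = 394: Qd = 6846 - 8·394 = 3694 and Qs = 6·394 - 294 = 2070.
Consumer surplus without the control is ½ · (855.75 - 510) · 2766 = 478172.25.
With the ceiling, 2070 units are sold at 394 (assume they go to the highest-value buyers). The demand price at Q = 2070 is 597, so CS = ½ · [(855.75 - 394) + (597 - 394)] · 2070 = 688016.25.
Change in consumer surplus = 688016.25 - 478172.25 = 209844.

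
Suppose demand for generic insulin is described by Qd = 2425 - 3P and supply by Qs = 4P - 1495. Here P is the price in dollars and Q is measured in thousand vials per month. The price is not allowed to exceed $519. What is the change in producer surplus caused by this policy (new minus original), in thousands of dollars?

Setting quantity demanded equal to quantity supplied, 2425 - 3P = 4P - 1495, gives P* = 560 and Q* = 745.
Since 519 < 560, the ceiling is binding.
At P = 519: Qd = 2425 - 3·519 = 868 and Qs = 4·519 - 1495 = 581.
Producer surplus without the control is ½ · (560 - 373.75) · 745 = 69378.125.
With the ceiling, producers sell 581 units at 519, so PS = ½ · (519 - 373.75) · 581 = 42195.125.
Change in producer surplus = 42195.125 - 69378.125 = -27183.

-27183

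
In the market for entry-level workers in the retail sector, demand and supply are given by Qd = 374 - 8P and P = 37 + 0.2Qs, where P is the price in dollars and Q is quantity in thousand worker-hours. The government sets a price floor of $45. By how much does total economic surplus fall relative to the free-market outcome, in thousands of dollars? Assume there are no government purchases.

Rearranging supply gives Qs = 5P - 185. In a free market, 374 - 8P = 5P - 185 gives the equilibrium P* = 43, Q* = 30.
Since 45 > 43, the floor is binding.
At P = 45: Qd = 374 - 8·45 = 14 and Qs = 5·45 - 185 = 40.
Quantity traded falls to 14. At Q = 14 the demand price is (374 - 14)/8 = 45 and the supply price is (185 + 14)/5 = 39.8.
Deadweight loss = ½ · (45 - 39.8) · (30 - 14) = ½ · 5.2 · 16 = 41.6.

41.6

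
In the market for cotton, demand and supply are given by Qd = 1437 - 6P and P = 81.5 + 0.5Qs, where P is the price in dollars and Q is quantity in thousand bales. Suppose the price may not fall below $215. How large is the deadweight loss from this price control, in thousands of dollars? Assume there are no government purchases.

Rearranging supply gives Qs = 2P - 163. In a free market, 1437 - 6P = 2P - 163 gives the equilibrium P* = 200, Q* = 237.
Because the floor (215) lies above the market-clearing price, it is binding.
At P = 215: Qd = 1437 - 6·215 = 147 and Qs = 2·215 - 163 = 267.
Quantity traded falls to 147. At Q = 147 the demand price is (1437 - 147)/6 = 215 and the supply price is (163 + 147)/2 = 155.
Deadweight loss = ½ · (215 - 155) · (237 - 147) = ½ · 60 · 90 = 2700.

2700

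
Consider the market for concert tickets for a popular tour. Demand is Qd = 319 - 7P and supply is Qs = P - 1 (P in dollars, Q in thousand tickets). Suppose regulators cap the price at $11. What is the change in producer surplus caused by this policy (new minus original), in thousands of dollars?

-710.5

Equilibrium: 319 - 7P = P - 1, so 320 = 8P and P* = 40, Q* = 39.
Since 11 < 40, the ceiling is binding.
At P = 11: Qd = 319 - 7·11 = 242 and Qs = 11 - 1 = 10.
Producer surplus without the control is ½ · (40 - 1) · 39 = 760.5.
With the ceiling, producers sell 10 units at 11, so PS = ½ · (11 - 1) · 10 = 50.
Change in producer surplus = 50 - 760.5 = -710.5.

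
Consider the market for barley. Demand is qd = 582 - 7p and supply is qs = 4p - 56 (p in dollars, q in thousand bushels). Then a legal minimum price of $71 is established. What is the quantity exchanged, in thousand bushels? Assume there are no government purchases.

Setting quantity demanded equal to quantity supplied, 582 - 7p = 4p - 56, gives p* = 58 and q* = 176.
The floor of 71 is above the equilibrium price 58, so it binds.
At p = 71: qd = 582 - 7·71 = 85 and qs = 4·71 - 56 = 228.
The quantity actually transacted is the short side, demand: 85.

85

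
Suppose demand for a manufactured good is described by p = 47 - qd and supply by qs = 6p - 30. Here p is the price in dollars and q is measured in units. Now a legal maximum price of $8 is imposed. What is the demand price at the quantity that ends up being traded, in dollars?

29

Rearranging demand gives qd = 47 - p. Equilibrium: 47 - p = 6p - 30, so 77 = 7p and p* = 11, q* = 36.
Since 8 < 11, the ceiling is binding.
At p = 8: qd = 47 - 8 = 39 and qs = 6·8 - 30 = 18.
Only 18 units reach the market. On the demand curve, the marginal buyer's willingness to pay at q = 18 is (47 - 18) = 29.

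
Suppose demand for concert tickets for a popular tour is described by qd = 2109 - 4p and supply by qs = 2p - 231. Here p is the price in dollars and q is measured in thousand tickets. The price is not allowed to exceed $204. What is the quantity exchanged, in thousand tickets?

177

Without the control the market clears where 2109 - 4p = 2p - 231, i.e. p* = 390 and q* = 549.
Since 204 < 390, the ceiling is binding.
At p = 204: qd = 2109 - 4·204 = 1293 and qs = 2·204 - 231 = 177.
The quantity actually transacted is the short side, supply: 177.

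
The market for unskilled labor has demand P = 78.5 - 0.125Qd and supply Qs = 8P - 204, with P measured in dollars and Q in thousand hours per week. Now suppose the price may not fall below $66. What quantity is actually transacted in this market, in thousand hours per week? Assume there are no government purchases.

Rearranging demand gives Qd = 628 - 8P. Without the control the market clears where 628 - 8P = 8P - 204, i.e. P* = 52 and Q* = 212.
Since 66 > 52, the floor is binding.
At P = 66: Qd = 628 - 8·66 = 100 and Qs = 8·66 - 204 = 324.
The quantity actually transacted is the short side, demand: 100.

100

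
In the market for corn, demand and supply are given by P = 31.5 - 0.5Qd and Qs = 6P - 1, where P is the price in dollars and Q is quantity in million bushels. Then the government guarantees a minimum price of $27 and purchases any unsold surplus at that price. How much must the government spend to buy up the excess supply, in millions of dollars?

4104

Rearranging demand gives Qd = 63 - 2P. In a free market, 63 - 2P = 6P - 1 gives the equilibrium P* = 8, Q* = 47.
Since 27 > 8, the floor is binding.
At P = 27: Qd = 63 - 2·27 = 9 and Qs = 6·27 - 1 = 161.
Surplus = Qs - Qd = 152.
Government expenditure = surplus × support price = 152 × 27 = 4104.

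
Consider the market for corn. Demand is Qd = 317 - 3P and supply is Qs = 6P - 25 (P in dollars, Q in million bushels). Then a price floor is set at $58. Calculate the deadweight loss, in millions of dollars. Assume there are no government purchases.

900

Setting quantity demanded equal to quantity supplied, 317 - 3P = 6P - 25, gives P* = 38 and Q* = 203.
Because the floor (58) lies above the market-clearing price, it is binding.
At P = 58: Qd = 317 - 3·58 = 143 and Qs = 6·58 - 25 = 323.
Quantity traded falls to 143. At Q = 143 the demand price is (317 - 143)/3 = 58 and the supply price is (25 + 143)/6 = 28.
Deadweight loss = ½ · (58 - 28) · (203 - 143) = ½ · 30 · 60 = 900.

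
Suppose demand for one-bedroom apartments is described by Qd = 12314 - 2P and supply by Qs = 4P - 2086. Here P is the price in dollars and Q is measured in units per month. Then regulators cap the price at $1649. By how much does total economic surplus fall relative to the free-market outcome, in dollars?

3384006

Setting quantity demanded equal to quantity supplied, 12314 - 2P = 4P - 2086, gives P* = 2400 and Q* = 7514.
The ceiling of 1649 is below the equilibrium price 2400, so it binds.
At P = 1649: Qd = 12314 - 2·1649 = 9016 and Qs = 4·1649 - 2086 = 4510.
Quantity traded falls to 4510. At Q = 4510 the demand price is (12314 - 4510)/2 = 3902 and the supply price is (2086 + 4510)/4 = 1649.
Deadweight loss = ½ · (3902 - 1649) · (7514 - 4510) = ½ · 2253 · 3004 = 3384006.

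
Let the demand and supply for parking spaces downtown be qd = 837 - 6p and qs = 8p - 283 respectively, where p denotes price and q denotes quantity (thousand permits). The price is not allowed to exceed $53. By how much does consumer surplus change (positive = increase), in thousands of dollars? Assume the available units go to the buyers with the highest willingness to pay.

-81

Equilibrium: 837 - 6p = 8p - 283, so 1120 = 14p and p* = 80, q* = 357.
The ceiling of 53 is below the equilibrium price 80, so it binds.
At p = 53: qd = 837 - 6·53 = 519 and qs = 8·53 - 283 = 141.
Consumer surplus without the control is ½ · (139.5 - 80) · 357 = 10620.75.
With the ceiling, 141 units are sold at 53 (assume they go to the highest-value buyers). The demand price at q = 141 is 116, so CS = ½ · [(139.5 - 53) + (116 - 53)] · 141 = 10539.75.
Change in consumer surplus = 10539.75 - 10620.75 = -81.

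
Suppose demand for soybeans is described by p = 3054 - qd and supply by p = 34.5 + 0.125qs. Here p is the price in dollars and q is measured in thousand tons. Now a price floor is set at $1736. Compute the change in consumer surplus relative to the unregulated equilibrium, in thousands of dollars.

-2733366

Rearranging demand gives qd = 3054 - p; rearranging supply gives qs = 8p - 276. Without the control the market clears where 3054 - p = 8p - 276, i.e. p* = 370 and q* = 2684.
Because the floor (1736) lies above the market-clearing price, it is binding.
At p = 1736: qd = 3054 - 1736 = 1318 and qs = 8·1736 - 276 = 13612.
Consumer surplus without the control is ½ · (3054 - 370) · 2684 = 3601928.
With the floor, consumers buy 1318 units at 1736, so CS = ½ · (3054 - 1736) · 1318 = 868562.
Change in consumer surplus = 868562 - 3601928 = -2733366.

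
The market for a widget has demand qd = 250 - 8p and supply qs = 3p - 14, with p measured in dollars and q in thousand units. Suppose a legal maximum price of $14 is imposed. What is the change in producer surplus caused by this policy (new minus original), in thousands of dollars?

Equilibrium: 250 - 8p = 3p - 14, so 264 = 11p and p* = 24, q* = 58.
Because the ceiling (14) lies below the market-clearing price, it is binding.
At p = 14: qd = 250 - 8·14 = 138 and qs = 3·14 - 14 = 28.
Producer surplus without the control is ½ · (24 - 14/3) · 58 = 1682/3.
With the ceiling, producers sell 28 units at 14, so PS = ½ · (14 - 14/3) · 28 = 392/3.
Change in producer surplus = 392/3 - 1682/3 = -430.

-430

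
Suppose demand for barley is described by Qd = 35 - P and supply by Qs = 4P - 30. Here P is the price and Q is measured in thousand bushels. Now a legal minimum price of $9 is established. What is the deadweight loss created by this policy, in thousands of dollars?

In a free market, 35 - P = 4P - 30 gives the equilibrium P* = 13, Q* = 22.
Since 9 is below P* = 13, the floor does not bind and the free-market outcome prevails.
Since the control does not bind, no trades are prevented and deadweight loss is zero.

0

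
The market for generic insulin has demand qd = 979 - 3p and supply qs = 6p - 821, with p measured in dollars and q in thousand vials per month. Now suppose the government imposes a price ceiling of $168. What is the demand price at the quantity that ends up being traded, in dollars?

264

In a free market, 979 - 3p = 6p - 821 gives the equilibrium p* = 200, q* = 379.
The ceiling of 168 is below the equilibrium price 200, so it binds.
At p = 168: qd = 979 - 3·168 = 475 and qs = 6·168 - 821 = 187.
Only 187 units reach the market. On the demand curve, the marginal buyer's willingness to pay at q = 187 is (979 - 187)/3 = 264.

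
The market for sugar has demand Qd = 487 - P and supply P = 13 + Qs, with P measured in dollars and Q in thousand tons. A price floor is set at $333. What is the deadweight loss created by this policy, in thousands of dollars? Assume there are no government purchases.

Rearranging supply gives Qs = P - 13. Without the control the market clears where 487 - P = P - 13, i.e. P* = 250 and Q* = 237.
Because the floor (333) lies above the market-clearing price, it is binding.
At P = 333: Qd = 487 - 333 = 154 and Qs = 333 - 13 = 320.
Quantity traded falls to 154. At Q = 154 the demand price is 487 - 154 = 333 and the supply price is 13 + 154 = 167.
Deadweight loss = ½ · (333 - 167) · (237 - 154) = ½ · 166 · 83 = 6889.

6889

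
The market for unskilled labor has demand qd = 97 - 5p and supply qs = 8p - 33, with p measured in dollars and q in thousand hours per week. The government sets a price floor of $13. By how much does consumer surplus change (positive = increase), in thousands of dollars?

Setting quantity demanded equal to quantity supplied, 97 - 5p = 8p - 33, gives p* = 10 and q* = 47.
The floor of 13 is above the equilibrium price 10, so it binds.
At p = 13: qd = 97 - 5·13 = 32 and qs = 8·13 - 33 = 71.
Consumer surplus without the control is ½ · (19.4 - 10) · 47 = 220.9.
With the floor, consumers buy 32 units at 13, so CS = ½ · (19.4 - 13) · 32 = 102.4.
Change in consumer surplus = 102.4 - 220.9 = -118.5.

-118.5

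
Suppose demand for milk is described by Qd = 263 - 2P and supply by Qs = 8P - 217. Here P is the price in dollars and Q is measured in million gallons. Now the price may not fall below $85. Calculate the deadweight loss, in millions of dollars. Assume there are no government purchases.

1711.25

Without the control the market clears where 263 - 2P = 8P - 217, i.e. P* = 48 and Q* = 167.
Because the floor (85) lies above the market-clearing price, it is binding.
At P = 85: Qd = 263 - 2·85 = 93 and Qs = 8·85 - 217 = 463.
Quantity traded falls to 93. At Q = 93 the demand price is (263 - 93)/2 = 85 and the supply price is (217 + 93)/8 = 38.75.
Deadweight loss = ½ · (85 - 38.75) · (167 - 93) = ½ · 46.25 · 74 = 1711.25.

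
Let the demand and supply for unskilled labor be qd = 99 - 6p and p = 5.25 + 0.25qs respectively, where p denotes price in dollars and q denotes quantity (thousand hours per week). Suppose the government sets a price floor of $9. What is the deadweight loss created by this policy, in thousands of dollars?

Rearranging supply gives qs = 4p - 21. Without the control the market clears where 99 - 6p = 4p - 21, i.e. p* = 12 and q* = 27.
Since 9 is below p* = 12, the floor does not bind and the free-market outcome prevails.
Since the control does not bind, no trades are prevented and deadweight loss is zero.

0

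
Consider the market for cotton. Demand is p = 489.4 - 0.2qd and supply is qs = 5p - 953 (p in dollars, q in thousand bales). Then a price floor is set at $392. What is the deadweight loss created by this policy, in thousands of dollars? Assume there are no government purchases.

13520

Rearranging demand gives qd = 2447 - 5p. Setting quantity demanded equal to quantity supplied, 2447 - 5p = 5p - 953, gives p* = 340 and q* = 747.
The floor of 392 is above the equilibrium price 340, so it binds.
At p = 392: qd = 2447 - 5·392 = 487 and qs = 5·392 - 953 = 1007.
Quantity traded falls to 487. At q = 487 the demand price is (2447 - 487)/5 = 392 and the supply price is (953 + 487)/5 = 288.
Deadweight loss = ½ · (392 - 288) · (747 - 487) = ½ · 104 · 260 = 13520.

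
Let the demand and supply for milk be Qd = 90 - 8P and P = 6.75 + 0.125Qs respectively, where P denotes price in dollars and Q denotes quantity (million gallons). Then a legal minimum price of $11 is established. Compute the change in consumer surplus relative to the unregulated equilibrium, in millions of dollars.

-20

Rearranging supply gives Qs = 8P - 54. Without the control the market clears where 90 - 8P = 8P - 54, i.e. P* = 9 and Q* = 18.
Because the floor (11) lies above the market-clearing price, it is binding.
At P = 11: Qd = 90 - 8·11 = 2 and Qs = 8·11 - 54 = 34.
Consumer surplus without the control is ½ · (11.25 - 9) · 18 = 20.25.
With the floor, consumers buy 2 units at 11, so CS = ½ · (11.25 - 11) · 2 = 0.25.
Change in consumer surplus = 0.25 - 20.25 = -20.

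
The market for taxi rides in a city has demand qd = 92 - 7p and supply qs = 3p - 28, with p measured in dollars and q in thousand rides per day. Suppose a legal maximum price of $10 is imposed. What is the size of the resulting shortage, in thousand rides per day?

20

Equilibrium: 92 - 7p = 3p - 28, so 120 = 10p and p* = 12, q* = 8.
Because the ceiling (10) lies below the market-clearing price, it is binding.
At p = 10: qd = 92 - 7·10 = 22 and qs = 3·10 - 28 = 2.
Shortage = qd - qs = 22 - 2 = 20.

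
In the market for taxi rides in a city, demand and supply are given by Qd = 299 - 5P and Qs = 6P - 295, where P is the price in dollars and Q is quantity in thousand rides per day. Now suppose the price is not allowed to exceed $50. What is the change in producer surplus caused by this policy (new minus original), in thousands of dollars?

-68

Setting quantity demanded equal to quantity supplied, 299 - 5P = 6P - 295, gives P* = 54 and Q* = 29.
Since 50 < 54, the ceiling is binding.
At P = 50: Qd = 299 - 5·50 = 49 and Qs = 6·50 - 295 = 5.
Producer surplus without the control is ½ · (54 - 295/6) · 29 = 841/12.
With the ceiling, producers sell 5 units at 50, so PS = ½ · (50 - 295/6) · 5 = 25/12.
Change in producer surplus = 25/12 - 841/12 = -68.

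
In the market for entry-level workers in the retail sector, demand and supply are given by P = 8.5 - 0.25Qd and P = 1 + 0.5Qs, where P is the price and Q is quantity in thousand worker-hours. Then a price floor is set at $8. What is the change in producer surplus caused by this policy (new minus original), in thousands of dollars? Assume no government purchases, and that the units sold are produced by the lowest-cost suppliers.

Rearranging demand gives Qd = 34 - 4P; rearranging supply gives Qs = 2P - 2. In a free market, 34 - 4P = 2P - 2 gives the equilibrium P* = 6, Q* = 10.
Since 8 > 6, the floor is binding.
At P = 8: Qd = 34 - 4·8 = 2 and Qs = 2·8 - 2 = 14.
Producer surplus without the control is ½ · (6 - 1) · 10 = 25.
With the floor, 2 units are sold at 8. The supply price at Q = 2 is 2, so PS = ½ · [(8 - 1) + (8 - 2)] · 2 = 13.
Change in producer surplus = 13 - 25 = -12.

-12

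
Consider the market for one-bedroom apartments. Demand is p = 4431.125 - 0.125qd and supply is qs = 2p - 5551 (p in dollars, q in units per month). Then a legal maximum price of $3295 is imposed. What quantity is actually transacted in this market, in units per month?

1039

Rearranging demand gives qd = 35449 - 8p. Without the control the market clears where 35449 - 8p = 2p - 5551, i.e. p* = 4100 and q* = 2649.
The ceiling of 3295 is below the equilibrium price 4100, so it binds.
At p = 3295: qd = 35449 - 8·3295 = 9089 and qs = 2·3295 - 5551 = 1039.
The quantity actually transacted is the short side, supply: 1039.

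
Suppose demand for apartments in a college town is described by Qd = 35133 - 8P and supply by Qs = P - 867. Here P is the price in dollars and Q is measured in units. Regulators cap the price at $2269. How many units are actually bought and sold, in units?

1402

In a free market, 35133 - 8P = P - 867 gives the equilibrium P* = 4000, Q* = 3133.
The ceiling of 2269 is below the equilibrium price 4000, so it binds.
At P = 2269: Qd = 35133 - 8·2269 = 16981 and Qs = 2269 - 867 = 1402.
The quantity actually transacted is the short side, supply: 1402.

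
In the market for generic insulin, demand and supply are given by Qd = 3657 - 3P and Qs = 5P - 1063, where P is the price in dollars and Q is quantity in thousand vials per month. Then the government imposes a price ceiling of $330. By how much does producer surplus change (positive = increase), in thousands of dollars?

-321620

Without the control the market clears where 3657 - 3P = 5P - 1063, i.e. P* = 590 and Q* = 1887.
The ceiling of 330 is below the equilibrium price 590, so it binds.
At P = 330: Qd = 3657 - 3·330 = 2667 and Qs = 5·330 - 1063 = 587.
Producer surplus without the control is ½ · (590 - 212.6) · 1887 = 356076.9.
With the ceiling, producers sell 587 units at 330, so PS = ½ · (330 - 212.6) · 587 = 34456.9.
Change in producer surplus = 34456.9 - 356076.9 = -321620.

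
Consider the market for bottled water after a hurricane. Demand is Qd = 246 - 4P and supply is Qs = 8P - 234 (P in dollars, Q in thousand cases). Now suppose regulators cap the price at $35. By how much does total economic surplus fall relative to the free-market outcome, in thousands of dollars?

In a free market, 246 - 4P = 8P - 234 gives the equilibrium P* = 40, Q* = 86.
The ceiling of 35 is below the equilibrium price 40, so it binds.
At P = 35: Qd = 246 - 4·35 = 106 and Qs = 8·35 - 234 = 46.
Quantity traded falls to 46. At Q = 46 the demand price is (246 - 46)/4 = 50 and the supply price is (234 + 46)/8 = 35.
Deadweight loss = ½ · (50 - 35) · (86 - 46) = ½ · 15 · 40 = 300.

300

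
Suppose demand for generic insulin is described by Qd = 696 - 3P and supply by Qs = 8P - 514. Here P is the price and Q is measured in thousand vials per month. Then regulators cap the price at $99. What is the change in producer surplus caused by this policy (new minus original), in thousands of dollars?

-3542

In a free market, 696 - 3P = 8P - 514 gives the equilibrium P* = 110, Q* = 366.
Because the ceiling (99) lies below the market-clearing price, it is binding.
At P = 99: Qd = 696 - 3·99 = 399 and Qs = 8·99 - 514 = 278.
Producer surplus without the control is ½ · (110 - 64.25) · 366 = 8372.25.
With the ceiling, producers sell 278 units at 99, so PS = ½ · (99 - 64.25) · 278 = 4830.25.
Change in producer surplus = 4830.25 - 8372.25 = -3542.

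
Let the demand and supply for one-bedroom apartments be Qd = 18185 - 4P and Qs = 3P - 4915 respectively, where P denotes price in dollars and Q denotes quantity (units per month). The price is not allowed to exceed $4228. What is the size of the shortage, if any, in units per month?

0

Setting quantity demanded equal to quantity supplied, 18185 - 4P = 3P - 4915, gives P* = 3300 and Q* = 4985.
Since 4228 is above P* = 3300, the ceiling does not bind and the free-market outcome prevails.
Since the control does not bind, there is no shortage.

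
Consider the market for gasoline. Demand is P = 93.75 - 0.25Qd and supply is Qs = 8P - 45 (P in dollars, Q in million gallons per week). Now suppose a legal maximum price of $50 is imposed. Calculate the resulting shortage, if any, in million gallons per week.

0

Rearranging demand gives Qd = 375 - 4P. Without the control the market clears where 375 - 4P = 8P - 45, i.e. P* = 35 and Q* = 235.
Since 50 is above P* = 35, the ceiling does not bind and the free-market outcome prevails.
Since the control does not bind, there is no shortage.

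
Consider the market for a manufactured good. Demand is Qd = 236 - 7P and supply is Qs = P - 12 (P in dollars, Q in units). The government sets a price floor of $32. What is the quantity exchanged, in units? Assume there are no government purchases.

12

Without the control the market clears where 236 - 7P = P - 12, i.e. P* = 31 and Q* = 19.
Because the floor (32) lies above the market-clearing price, it is binding.
At P = 32: Qd = 236 - 7·32 = 12 and Qs = 32 - 12 = 20.
The quantity actually transacted is the short side, demand: 12.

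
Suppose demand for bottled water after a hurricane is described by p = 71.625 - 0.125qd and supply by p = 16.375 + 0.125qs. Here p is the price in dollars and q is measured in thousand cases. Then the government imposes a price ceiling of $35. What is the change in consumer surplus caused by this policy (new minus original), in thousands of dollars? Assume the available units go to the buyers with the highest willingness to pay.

Rearranging demand gives qd = 573 - 8p; rearranging supply gives qs = 8p - 131. Setting quantity demanded equal to quantity supplied, 573 - 8p = 8p - 131, gives p* = 44 and q* = 221.
The ceiling of 35 is below the equilibrium price 44, so it binds.
At p = 35: qd = 573 - 8·35 = 293 and qs = 8·35 - 131 = 149.
Consumer surplus without the control is ½ · (71.625 - 44) · 221 = 3052.5625.
With the ceiling, 149 units are sold at 35 (assume they go to the highest-value buyers). The demand price at q = 149 is 53, so CS = ½ · [(71.625 - 35) + (53 - 35)] · 149 = 4069.5625.
Change in consumer surplus = 4069.5625 - 3052.5625 = 1017.

1017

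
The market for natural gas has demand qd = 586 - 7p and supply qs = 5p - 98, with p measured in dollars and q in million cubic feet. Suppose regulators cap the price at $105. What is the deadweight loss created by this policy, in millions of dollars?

Without the control the market clears where 586 - 7p = 5p - 98, i.e. p* = 57 and q* = 187.
The ceiling of 105 is above the equilibrium price 57, so it is not binding; the market clears at p* = 57, q* = 187.
Since the control does not bind, no trades are prevented and deadweight loss is zero.

0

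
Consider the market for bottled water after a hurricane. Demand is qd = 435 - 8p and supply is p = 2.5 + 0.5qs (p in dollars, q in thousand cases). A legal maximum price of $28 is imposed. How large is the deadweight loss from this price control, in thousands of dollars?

320

Rearranging supply gives qs = 2p - 5. Without the control the market clears where 435 - 8p = 2p - 5, i.e. p* = 44 and q* = 83.
The ceiling of 28 is below the equilibrium price 44, so it binds.
At p = 28: qd = 435 - 8·28 = 211 and qs = 2·28 - 5 = 51.
Quantity traded falls to 51. At q = 51 the demand price is (435 - 51)/8 = 48 and the supply price is (5 + 51)/2 = 28.
Deadweight loss = ½ · (48 - 28) · (83 - 51) = ½ · 20 · 32 = 320.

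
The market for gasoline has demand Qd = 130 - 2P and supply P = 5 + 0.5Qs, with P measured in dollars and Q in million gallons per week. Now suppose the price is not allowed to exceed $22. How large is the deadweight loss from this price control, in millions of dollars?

338

Rearranging supply gives Qs = 2P - 10. Without the control the market clears where 130 - 2P = 2P - 10, i.e. P* = 35 and Q* = 60.
Since 22 < 35, the ceiling is binding.
At P = 22: Qd = 130 - 2·22 = 86 and Qs = 2·22 - 10 = 34.
Quantity traded falls to 34. At Q = 34 the demand price is (130 - 34)/2 = 48 and the supply price is (10 + 34)/2 = 22.
Deadweight loss = ½ · (48 - 22) · (60 - 34) = ½ · 26 · 26 = 338.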